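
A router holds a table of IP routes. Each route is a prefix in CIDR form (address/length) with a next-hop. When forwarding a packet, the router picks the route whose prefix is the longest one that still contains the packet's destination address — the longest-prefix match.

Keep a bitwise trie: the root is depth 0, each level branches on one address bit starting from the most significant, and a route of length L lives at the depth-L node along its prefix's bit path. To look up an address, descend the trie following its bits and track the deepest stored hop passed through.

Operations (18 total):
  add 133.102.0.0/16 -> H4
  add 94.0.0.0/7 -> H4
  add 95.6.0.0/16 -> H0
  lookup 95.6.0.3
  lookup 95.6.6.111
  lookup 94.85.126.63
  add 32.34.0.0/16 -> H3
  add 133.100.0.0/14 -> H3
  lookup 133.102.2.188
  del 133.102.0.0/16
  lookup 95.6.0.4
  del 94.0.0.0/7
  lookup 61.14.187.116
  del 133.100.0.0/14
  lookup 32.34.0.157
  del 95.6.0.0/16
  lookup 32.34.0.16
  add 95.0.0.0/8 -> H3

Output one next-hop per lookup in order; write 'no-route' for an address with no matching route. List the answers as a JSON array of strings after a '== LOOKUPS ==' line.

Trace:
  add 133.102.0.0/16 -> H4 at depth 16
  add 94.0.0.0/7 -> H4 at depth 7
  add 95.6.0.0/16 -> H0 at depth 16
  Q 95.6.0.3: descend 0101111100000110 ; hops seen [H4,H0] ; pick H0
  Q 95.6.6.111: descend 0101111100000110 ; hops seen [H4,H0] ; pick H0
  Q 94.85.126.63: descend 0101111 ; hops seen [H4] ; pick H4
  add 32.34.0.0/16 -> H3 at depth 16
  add 133.100.0.0/14 -> H3 at depth 14
  Q 133.102.2.188: descend 1000010101100110 ; hops seen [H3,H4] ; pick H4
  - 133.102.0.0/16 clear@16
  Q 95.6.0.4: descend 0101111100000110 ; hops seen [H4,H0] ; pick H0
  - 94.0.0.0/7 clear@7
  Q 61.14.187.116: descend 001 ; hops seen [∅] ; pick no-route
  - 133.100.0.0/14 clear@14
  Q 32.34.0.157: descend 0010000000100010 ; hops seen [H3] ; pick H3
  - 95.6.0.0/16 clear@16
  Q 32.34.0.16: descend 0010000000100010 ; hops seen [H3] ; pick H3
  add 95.0.0.0/8 -> H3 at depth 8

== LOOKUPS ==
["H0","H0","H4","H4","H0","no-route","H3","H3"]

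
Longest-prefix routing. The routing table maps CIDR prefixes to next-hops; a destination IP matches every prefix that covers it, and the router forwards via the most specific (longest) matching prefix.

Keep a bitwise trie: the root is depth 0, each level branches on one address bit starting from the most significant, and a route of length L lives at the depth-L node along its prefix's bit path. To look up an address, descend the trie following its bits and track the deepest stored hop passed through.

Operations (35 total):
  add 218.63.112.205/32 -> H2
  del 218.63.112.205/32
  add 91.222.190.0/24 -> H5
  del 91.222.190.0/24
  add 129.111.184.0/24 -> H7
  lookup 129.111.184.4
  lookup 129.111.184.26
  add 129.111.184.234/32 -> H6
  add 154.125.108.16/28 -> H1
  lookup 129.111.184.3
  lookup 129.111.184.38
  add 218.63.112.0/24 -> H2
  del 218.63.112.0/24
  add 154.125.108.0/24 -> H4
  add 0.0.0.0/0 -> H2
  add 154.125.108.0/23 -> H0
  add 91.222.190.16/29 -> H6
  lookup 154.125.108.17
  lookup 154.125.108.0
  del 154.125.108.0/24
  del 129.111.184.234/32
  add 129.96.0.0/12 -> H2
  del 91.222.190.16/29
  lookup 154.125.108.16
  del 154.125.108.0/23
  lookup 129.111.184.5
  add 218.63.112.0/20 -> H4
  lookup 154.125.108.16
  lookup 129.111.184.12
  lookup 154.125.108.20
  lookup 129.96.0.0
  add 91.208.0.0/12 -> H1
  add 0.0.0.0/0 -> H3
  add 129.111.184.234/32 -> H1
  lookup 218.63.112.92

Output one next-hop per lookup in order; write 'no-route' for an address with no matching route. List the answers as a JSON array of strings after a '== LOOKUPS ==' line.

Apply in order:
  add 218.63.112.205/32 -> H2 at depth 32
  - 218.63.112.205/32 clear@32
  add 91.222.190.0/24 -> H5 at depth 24
  - 91.222.190.0/24 clear@24
  add 129.111.184.0/24 -> H7 at depth 24
  ? 129.111.184.4  path d0:-→d1:-→d2:-→d3:-→d4:-→d5:-→d6:-→d7:-→d8:-→d9:-→d10:-→d11:-→d12:-→d13:-→d14:-→d15:-→d16:-→d17:-→d18:-→d19:-→d20:-→d21:-→d22:-→d23:-→d24:H7  best=H7
  ? 129.111.184.26  path d0:-→d1:-→d2:-→d3:-→d4:-→d5:-→d6:-→d7:-→d8:-→d9:-→d10:-→d11:-→d12:-→d13:-→d14:-→d15:-→d16:-→d17:-→d18:-→d19:-→d20:-→d21:-→d22:-→d23:-→d24:H7  best=H7
  add 129.111.184.234/32 -> H6 at depth 32
  add 154.125.108.16/28 -> H1 at depth 28
  ? 129.111.184.3  path d0:-→d1:-→d2:-→d3:-→d4:-→d5:-→d6:-→d7:-→d8:-→d9:-→d10:-→d11:-→d12:-→d13:-→d14:-→d15:-→d16:-→d17:-→d18:-→d19:-→d20:-→d21:-→d22:-→d23:-→d24:H7  best=H7
  ? 129.111.184.38  path d0:-→d1:-→d2:-→d3:-→d4:-→d5:-→d6:-→d7:-→d8:-→d9:-→d10:-→d11:-→d12:-→d13:-→d14:-→d15:-→d16:-→d17:-→d18:-→d19:-→d20:-→d21:-→d22:-→d23:-→d24:H7  best=H7
  add 218.63.112.0/24 -> H2 at depth 24
  - 218.63.112.0/24 clear@24
  add 154.125.108.0/24 -> H4 at depth 24
  add 0.0.0.0/0 -> H2 at depth 0
  add 154.125.108.0/23 -> H0 at depth 23
  add 91.222.190.16/29 -> H6 at depth 29
  ? 154.125.108.17  path d0:H2→d1:-→d2:-→d3:-→d4:-→d5:-→d6:-→d7:-→d8:-→d9:-→d10:-→d11:-→d12:-→d13:-→d14:-→d15:-→d16:-→d17:-→d18:-→d19:-→d20:-→d21:-→d22:-→d23:H0→d24:H4→d25:-→d26:-→d27:-→d28:H1  best=H1
  ? 154.125.108.0  path d0:H2→d1:-→d2:-→d3:-→d4:-→d5:-→d6:-→d7:-→d8:-→d9:-→d10:-→d11:-→d12:-→d13:-→d14:-→d15:-→d16:-→d17:-→d18:-→d19:-→d20:-→d21:-→d22:-→d23:H0→d24:H4→d25:-→d26:-→d27:-  best=H4
  - 154.125.108.0/24 clear@24
  - 129.111.184.234/32 clear@32
  add 129.96.0.0/12 -> H2 at depth 12
  - 91.222.190.16/29 clear@29
  ? 154.125.108.16  path d0:H2→d1:-→d2:-→d3:-→d4:-→d5:-→d6:-→d7:-→d8:-→d9:-→d10:-→d11:-→d12:-→d13:-→d14:-→d15:-→d16:-→d17:-→d18:-→d19:-→d20:-→d21:-→d22:-→d23:H0→d24:-→d25:-→d26:-→d27:-→d28:H1  best=H1
  - 154.125.108.0/23 clear@23
  ? 129.111.184.5  path d0:H2→d1:-→d2:-→d3:-→d4:-→d5:-→d6:-→d7:-→d8:-→d9:-→d10:-→d11:-→d12:H2→d13:-→d14:-→d15:-→d16:-→d17:-→d18:-→d19:-→d20:-→d21:-→d22:-→d23:-→d24:H7  best=H7
  add 218.63.112.0/20 -> H4 at depth 20
  ? 154.125.108.16  path d0:H2→d1:-→d2:-→d3:-→d4:-→d5:-→d6:-→d7:-→d8:-→d9:-→d10:-→d11:-→d12:-→d13:-→d14:-→d15:-→d16:-→d17:-→d18:-→d19:-→d20:-→d21:-→d22:-→d23:-→d24:-→d25:-→d26:-→d27:-→d28:H1  best=H1
  ? 129.111.184.12  path d0:H2→d1:-→d2:-→d3:-→d4:-→d5:-→d6:-→d7:-→d8:-→d9:-→d10:-→d11:-→d12:H2→d13:-→d14:-→d15:-→d16:-→d17:-→d18:-→d19:-→d20:-→d21:-→d22:-→d23:-→d24:H7  best=H7
  ? 154.125.108.20  path d0:H2→d1:-→d2:-→d3:-→d4:-→d5:-→d6:-→d7:-→d8:-→d9:-→d10:-→d11:-→d12:-→d13:-→d14:-→d15:-→d16:-→d17:-→d18:-→d19:-→d20:-→d21:-→d22:-→d23:-→d24:-→d25:-→d26:-→d27:-→d28:H1  best=H1
  ? 129.96.0.0  path d0:H2→d1:-→d2:-→d3:-→d4:-→d5:-→d6:-→d7:-→d8:-→d9:-→d10:-→d11:-→d12:H2  best=H2
  add 91.208.0.0/12 -> H1 at depth 12
  add 0.0.0.0/0 -> H3 at depth 0
  add 129.111.184.234/32 -> H1 at depth 32
  ? 218.63.112.92  path d0:H3→d1:-→d2:-→d3:-→d4:-→d5:-→d6:-→d7:-→d8:-→d9:-→d10:-→d11:-→d12:-→d13:-→d14:-→d15:-→d16:-→d17:-→d18:-→d19:-→d20:H4→d21:-→d22:-→d23:-→d24:-  best=H4

== LOOKUPS ==
["H7","H7","H7","H7","H1","H4","H1","H7","H1","H7","H1","H2","H4"]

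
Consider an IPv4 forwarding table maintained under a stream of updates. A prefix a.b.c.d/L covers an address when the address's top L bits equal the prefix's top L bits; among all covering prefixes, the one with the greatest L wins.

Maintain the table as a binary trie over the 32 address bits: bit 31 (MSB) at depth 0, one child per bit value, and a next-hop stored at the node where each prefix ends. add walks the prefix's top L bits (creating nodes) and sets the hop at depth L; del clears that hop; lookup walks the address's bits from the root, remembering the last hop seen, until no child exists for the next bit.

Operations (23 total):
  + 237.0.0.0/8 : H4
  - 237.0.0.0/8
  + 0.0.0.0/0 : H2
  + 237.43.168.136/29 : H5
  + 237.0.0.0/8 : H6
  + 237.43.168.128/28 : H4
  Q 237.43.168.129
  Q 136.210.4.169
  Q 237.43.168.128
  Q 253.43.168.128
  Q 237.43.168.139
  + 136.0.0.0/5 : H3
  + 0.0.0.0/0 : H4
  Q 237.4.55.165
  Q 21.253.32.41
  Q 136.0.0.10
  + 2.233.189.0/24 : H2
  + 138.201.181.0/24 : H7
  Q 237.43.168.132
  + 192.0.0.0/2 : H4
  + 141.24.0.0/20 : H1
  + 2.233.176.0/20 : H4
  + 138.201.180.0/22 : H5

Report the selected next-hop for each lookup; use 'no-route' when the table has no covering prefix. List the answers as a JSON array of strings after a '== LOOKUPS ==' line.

Process each operation:
  + 237.0.0.0/8 (H4) depth=8
  del 237.0.0.0/8 (clear depth 8)
  + 0.0.0.0/0 (H2) depth=0
  + 237.43.168.136/29 (H5) depth=29
  + 237.0.0.0/8 (H6) depth=8
  + 237.43.168.128/28 (H4) depth=28
  Q 237.43.168.129: descend 1110110100101011101010001000 ; hops seen [H2,H6,H4] ; pick H4
  Q 136.210.4.169: descend 1 ; hops seen [H2] ; pick H2
  Q 237.43.168.128: descend 1110110100101011101010001000 ; hops seen [H2,H6,H4] ; pick H4
  Q 253.43.168.128: descend 111 ; hops seen [H2] ; pick H2
  Q 237.43.168.139: descend 11101101001010111010100010001 ; hops seen [H2,H6,H4,H5] ; pick H5
  + 136.0.0.0/5 (H3) depth=5
  + 0.0.0.0/0 (H4) depth=0
  Q 237.4.55.165: descend 1110110100 ; hops seen [H4,H6] ; pick H6
  Q 21.253.32.41: descend ε ; hops seen [H4] ; pick H4
  Q 136.0.0.10: descend 10001 ; hops seen [H4,H3] ; pick H3
  + 2.233.189.0/24 (H2) depth=24
  + 138.201.181.0/24 (H7) depth=24
  Q 237.43.168.132: descend 1110110100101011101010001000 ; hops seen [H4,H6,H4] ; pick H4
  + 192.0.0.0/2 (H4) depth=2
  + 141.24.0.0/20 (H1) depth=20
  + 2.233.176.0/20 (H4) depth=20
  + 138.201.180.0/22 (H5) depth=22

== LOOKUPS ==
["H4","H2","H4","H2","H5","H6","H4","H3","H4"]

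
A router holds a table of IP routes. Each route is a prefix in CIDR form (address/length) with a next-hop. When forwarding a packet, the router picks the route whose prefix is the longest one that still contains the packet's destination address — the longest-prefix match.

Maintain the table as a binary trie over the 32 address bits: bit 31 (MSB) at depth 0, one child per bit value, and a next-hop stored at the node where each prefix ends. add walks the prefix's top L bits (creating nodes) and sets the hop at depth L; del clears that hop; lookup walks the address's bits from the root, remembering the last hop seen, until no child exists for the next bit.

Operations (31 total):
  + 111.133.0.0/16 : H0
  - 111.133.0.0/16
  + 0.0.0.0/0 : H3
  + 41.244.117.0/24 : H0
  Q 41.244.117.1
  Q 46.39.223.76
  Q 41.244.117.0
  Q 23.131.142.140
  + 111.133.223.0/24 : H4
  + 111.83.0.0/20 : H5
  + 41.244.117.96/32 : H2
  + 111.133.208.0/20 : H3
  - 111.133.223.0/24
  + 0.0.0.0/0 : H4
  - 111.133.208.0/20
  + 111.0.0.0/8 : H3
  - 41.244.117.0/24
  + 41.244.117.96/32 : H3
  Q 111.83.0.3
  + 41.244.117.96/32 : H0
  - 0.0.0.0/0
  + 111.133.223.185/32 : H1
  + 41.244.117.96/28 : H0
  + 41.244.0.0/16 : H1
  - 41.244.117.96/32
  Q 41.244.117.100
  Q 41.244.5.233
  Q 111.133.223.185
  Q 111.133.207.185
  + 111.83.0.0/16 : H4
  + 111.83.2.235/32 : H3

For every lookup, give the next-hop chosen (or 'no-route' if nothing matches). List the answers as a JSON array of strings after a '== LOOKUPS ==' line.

Process each operation:
  add 111.133.0.0/16 -> H0 at depth 16
  del 111.133.0.0/16 (clear depth 16)
  add 0.0.0.0/0 -> H3 at depth 0
  add 41.244.117.0/24 -> H0 at depth 24
  ? 41.244.117.1  path d0:H3→d1:-→d2:-→d3:-→d4:-→d5:-→d6:-→d7:-→d8:-→d9:-→d10:-→d11:-→d12:-→d13:-→d14:-→d15:-→d16:-→d17:-→d18:-→d19:-→d20:-→d21:-→d22:-→d23:-→d24:H0  best=H0
  ? 46.39.223.76  path d0:H3→d1:-→d2:-→d3:-→d4:-→d5:-  best=H3
  ? 41.244.117.0  path d0:H3→d1:-→d2:-→d3:-→d4:-→d5:-→d6:-→d7:-→d8:-→d9:-→d10:-→d11:-→d12:-→d13:-→d14:-→d15:-→d16:-→d17:-→d18:-→d19:-→d20:-→d21:-→d22:-→d23:-→d24:H0  best=H0
  ? 23.131.142.140  path d0:H3→d1:-→d2:-  best=H3
  add 111.133.223.0/24 -> H4 at depth 24
  add 111.83.0.0/20 -> H5 at depth 20
  add 41.244.117.96/32 -> H2 at depth 32
  add 111.133.208.0/20 -> H3 at depth 20
  del 111.133.223.0/24 (clear depth 24)
  add 0.0.0.0/0 -> H4 at depth 0
  del 111.133.208.0/20 (clear depth 20)
  add 111.0.0.0/8 -> H3 at depth 8
  del 41.244.117.0/24 (clear depth 24)
  add 41.244.117.96/32 -> H3 at depth 32
  ? 111.83.0.3  path d0:H4→d1:-→d2:-→d3:-→d4:-→d5:-→d6:-→d7:-→d8:H3→d9:-→d10:-→d11:-→d12:-→d13:-→d14:-→d15:-→d16:-→d17:-→d18:-→d19:-→d20:H5  best=H5
  add 41.244.117.96/32 -> H0 at depth 32
  del 0.0.0.0/0 (clear depth 0)
  add 111.133.223.185/32 -> H1 at depth 32
  add 41.244.117.96/28 -> H0 at depth 28
  add 41.244.0.0/16 -> H1 at depth 16
  del 41.244.117.96/32 (clear depth 32)
  ? 41.244.117.100  path d0:-→d1:-→d2:-→d3:-→d4:-→d5:-→d6:-→d7:-→d8:-→d9:-→d10:-→d11:-→d12:-→d13:-→d14:-→d15:-→d16:H1→d17:-→d18:-→d19:-→d20:-→d21:-→d22:-→d23:-→d24:-→d25:-→d26:-→d27:-→d28:H0→d29:-  best=H0
  ? 41.244.5.233  path d0:-→d1:-→d2:-→d3:-→d4:-→d5:-→d6:-→d7:-→d8:-→d9:-→d10:-→d11:-→d12:-→d13:-→d14:-→d15:-→d16:H1→d17:-  best=H1
  ? 111.133.223.185  path d0:-→d1:-→d2:-→d3:-→d4:-→d5:-→d6:-→d7:-→d8:H3→d9:-→d10:-→d11:-→d12:-→d13:-→d14:-→d15:-→d16:-→d17:-→d18:-→d19:-→d20:-→d21:-→d22:-→d23:-→d24:-→d25:-→d26:-→d27:-→d28:-→d29:-→d30:-→d31:-→d32:H1  best=H1
  ? 111.133.207.185  path d0:-→d1:-→d2:-→d3:-→d4:-→d5:-→d6:-→d7:-→d8:H3→d9:-→d10:-→d11:-→d12:-→d13:-→d14:-→d15:-→d16:-→d17:-→d18:-→d19:-  best=H3
  add 111.83.0.0/16 -> H4 at depth 16
  add 111.83.2.235/32 -> H3 at depth 32

== LOOKUPS ==
["H0","H3","H0","H3","H5","H0","H1","H1","H3"]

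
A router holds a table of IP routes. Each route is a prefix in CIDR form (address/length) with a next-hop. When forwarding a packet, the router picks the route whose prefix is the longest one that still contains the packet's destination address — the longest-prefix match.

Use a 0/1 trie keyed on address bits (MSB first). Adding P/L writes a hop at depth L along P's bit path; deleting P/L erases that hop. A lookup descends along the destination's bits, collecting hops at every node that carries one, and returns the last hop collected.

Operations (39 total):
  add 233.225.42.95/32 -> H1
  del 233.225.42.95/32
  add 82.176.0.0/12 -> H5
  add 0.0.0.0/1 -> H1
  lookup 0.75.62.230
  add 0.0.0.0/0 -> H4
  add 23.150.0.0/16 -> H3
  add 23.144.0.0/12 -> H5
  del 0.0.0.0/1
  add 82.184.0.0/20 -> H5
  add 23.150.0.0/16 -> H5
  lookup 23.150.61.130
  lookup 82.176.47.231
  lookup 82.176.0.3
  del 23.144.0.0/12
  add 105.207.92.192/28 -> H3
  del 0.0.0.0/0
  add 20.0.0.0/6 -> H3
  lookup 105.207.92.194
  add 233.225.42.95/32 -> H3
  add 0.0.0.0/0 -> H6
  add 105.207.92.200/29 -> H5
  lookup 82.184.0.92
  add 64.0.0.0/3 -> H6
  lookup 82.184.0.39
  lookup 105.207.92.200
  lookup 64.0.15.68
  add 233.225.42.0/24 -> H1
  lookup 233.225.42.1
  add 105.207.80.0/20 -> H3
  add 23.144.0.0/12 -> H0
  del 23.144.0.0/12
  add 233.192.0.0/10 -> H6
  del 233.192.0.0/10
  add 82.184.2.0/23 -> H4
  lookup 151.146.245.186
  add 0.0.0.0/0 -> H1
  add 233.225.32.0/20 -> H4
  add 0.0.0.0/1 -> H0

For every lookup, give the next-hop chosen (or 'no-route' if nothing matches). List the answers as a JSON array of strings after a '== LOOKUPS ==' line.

Trace:
  + 233.225.42.95/32 (H1) depth=32
  del 233.225.42.95/32 (clear depth 32)
  + 82.176.0.0/12 (H5) depth=12
  + 0.0.0.0/1 (H1) depth=1
  lookup 0.75.62.230: bits 0 walk d0:-→d1:H1 -> H1
  + 0.0.0.0/0 (H4) depth=0
  + 23.150.0.0/16 (H3) depth=16
  + 23.144.0.0/12 (H5) depth=12
  del 0.0.0.0/1 (clear depth 1)
  + 82.184.0.0/20 (H5) depth=20
  + 23.150.0.0/16 (H5) depth=16
  lookup 23.150.61.130: bits 0001011110010110 walk d0:H4→d1:-→d2:-→d3:-→d4:-→d5:-→d6:-→d7:-→d8:-→d9:-→d10:-→d11:-→d12:H5→d13:-→d14:-→d15:-→d16:H5 -> H5
  lookup 82.176.47.231: bits 010100101011 walk d0:H4→d1:-→d2:-→d3:-→d4:-→d5:-→d6:-→d7:-→d8:-→d9:-→d10:-→d11:-→d12:H5 -> H5
  lookup 82.176.0.3: bits 010100101011 walk d0:H4→d1:-→d2:-→d3:-→d4:-→d5:-→d6:-→d7:-→d8:-→d9:-→d10:-→d11:-→d12:H5 -> H5
  del 23.144.0.0/12 (clear depth 12)
  + 105.207.92.192/28 (H3) depth=28
  del 0.0.0.0/0 (clear depth 0)
  + 20.0.0.0/6 (H3) depth=6
  lookup 105.207.92.194: bits 0110100111001111010111001100 walk d0:-→d1:-→d2:-→d3:-→d4:-→d5:-→d6:-→d7:-→d8:-→d9:-→d10:-→d11:-→d12:-→d13:-→d14:-→d15:-→d16:-→d17:-→d18:-→d19:-→d20:-→d21:-→d22:-→d23:-→d24:-→d25:-→d26:-→d27:-→d28:H3 -> H3
  + 233.225.42.95/32 (H3) depth=32
  + 0.0.0.0/0 (H6) depth=0
  + 105.207.92.200/29 (H5) depth=29
  lookup 82.184.0.92: bits 01010010101110000000 walk d0:H6→d1:-→d2:-→d3:-→d4:-→d5:-→d6:-→d7:-→d8:-→d9:-→d10:-→d11:-→d12:H5→d13:-→d14:-→d15:-→d16:-→d17:-→d18:-→d19:-→d20:H5 -> H5
  + 64.0.0.0/3 (H6) depth=3
  lookup 82.184.0.39: bits 01010010101110000000 walk d0:H6→d1:-→d2:-→d3:H6→d4:-→d5:-→d6:-→d7:-→d8:-→d9:-→d10:-→d11:-→d12:H5→d13:-→d14:-→d15:-→d16:-→d17:-→d18:-→d19:-→d20:H5 -> H5
  lookup 105.207.92.200: bits 01101001110011110101110011001 walk d0:H6→d1:-→d2:-→d3:-→d4:-→d5:-→d6:-→d7:-→d8:-→d9:-→d10:-→d11:-→d12:-→d13:-→d14:-→d15:-→d16:-→d17:-→d18:-→d19:-→d20:-→d21:-→d22:-→d23:-→d24:-→d25:-→d26:-→d27:-→d28:H3→d29:H5 -> H5
  lookup 64.0.15.68: bits 010 walk d0:H6→d1:-→d2:-→d3:H6 -> H6
  + 233.225.42.0/24 (H1) depth=24
  lookup 233.225.42.1: bits 1110100111100001001010100 walk d0:H6→d1:-→d2:-→d3:-→d4:-→d5:-→d6:-→d7:-→d8:-→d9:-→d10:-→d11:-→d12:-→d13:-→d14:-→d15:-→d16:-→d17:-→d18:-→d19:-→d20:-→d21:-→d22:-→d23:-→d24:H1→d25:- -> H1
  + 105.207.80.0/20 (H3) depth=20
  + 23.144.0.0/12 (H0) depth=12
  del 23.144.0.0/12 (clear depth 12)
  + 233.192.0.0/10 (H6) depth=10
  del 233.192.0.0/10 (clear depth 10)
  + 82.184.2.0/23 (H4) depth=23
  lookup 151.146.245.186: bits 1 walk d0:H6→d1:- -> H6
  + 0.0.0.0/0 (H1) depth=0
  + 233.225.32.0/20 (H4) depth=20
  + 0.0.0.0/1 (H0) depth=1

== LOOKUPS ==
["H1","H5","H5","H5","H3","H5","H5","H5","H6","H1","H6"]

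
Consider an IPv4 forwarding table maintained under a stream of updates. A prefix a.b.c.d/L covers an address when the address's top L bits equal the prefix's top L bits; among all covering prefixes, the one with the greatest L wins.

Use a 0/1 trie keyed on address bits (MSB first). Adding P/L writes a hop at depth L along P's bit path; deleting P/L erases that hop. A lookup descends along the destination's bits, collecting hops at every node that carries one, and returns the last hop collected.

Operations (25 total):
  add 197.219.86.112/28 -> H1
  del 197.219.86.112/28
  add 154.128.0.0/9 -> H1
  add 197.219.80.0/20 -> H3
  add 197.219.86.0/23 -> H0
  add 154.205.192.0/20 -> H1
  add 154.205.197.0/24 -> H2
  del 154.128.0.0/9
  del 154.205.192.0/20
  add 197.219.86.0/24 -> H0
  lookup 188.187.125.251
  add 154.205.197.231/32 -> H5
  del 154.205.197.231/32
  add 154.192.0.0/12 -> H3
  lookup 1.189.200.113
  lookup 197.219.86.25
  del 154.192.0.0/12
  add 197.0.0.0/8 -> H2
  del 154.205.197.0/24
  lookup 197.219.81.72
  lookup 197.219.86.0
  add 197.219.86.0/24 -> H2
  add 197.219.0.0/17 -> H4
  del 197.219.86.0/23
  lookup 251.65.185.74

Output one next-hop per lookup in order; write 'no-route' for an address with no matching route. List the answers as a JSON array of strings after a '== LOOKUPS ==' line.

Process each operation:
  add 197.219.86.112/28 -> H1 at depth 28
  - 197.219.86.112/28 clear@28
  add 154.128.0.0/9 -> H1 at depth 9
  add 197.219.80.0/20 -> H3 at depth 20
  add 197.219.86.0/23 -> H0 at depth 23
  add 154.205.192.0/20 -> H1 at depth 20
  add 154.205.197.0/24 -> H2 at depth 24
  - 154.128.0.0/9 clear@9
  - 154.205.192.0/20 clear@20
  add 197.219.86.0/24 -> H0 at depth 24
  Q 188.187.125.251: descend 10 ; hops seen [∅] ; pick no-route
  add 154.205.197.231/32 -> H5 at depth 32
  - 154.205.197.231/32 clear@32
  add 154.192.0.0/12 -> H3 at depth 12
  Q 1.189.200.113: descend ε ; hops seen [∅] ; pick no-route
  Q 197.219.86.25: descend 1100010111011011010101100 ; hops seen [H3,H0,H0] ; pick H0
  - 154.192.0.0/12 clear@12
  add 197.0.0.0/8 -> H2 at depth 8
  - 154.205.197.0/24 clear@24
  Q 197.219.81.72: descend 110001011101101101010 ; hops seen [H2,H3] ; pick H3
  Q 197.219.86.0: descend 1100010111011011010101100 ; hops seen [H2,H3,H0,H0] ; pick H0
  add 197.219.86.0/24 -> H2 at depth 24
  add 197.219.0.0/17 -> H4 at depth 17
  - 197.219.86.0/23 clear@23
  Q 251.65.185.74: descend 11 ; hops seen [∅] ; pick no-route

== LOOKUPS ==
["no-route","no-route","H0","H3","H0","no-route"]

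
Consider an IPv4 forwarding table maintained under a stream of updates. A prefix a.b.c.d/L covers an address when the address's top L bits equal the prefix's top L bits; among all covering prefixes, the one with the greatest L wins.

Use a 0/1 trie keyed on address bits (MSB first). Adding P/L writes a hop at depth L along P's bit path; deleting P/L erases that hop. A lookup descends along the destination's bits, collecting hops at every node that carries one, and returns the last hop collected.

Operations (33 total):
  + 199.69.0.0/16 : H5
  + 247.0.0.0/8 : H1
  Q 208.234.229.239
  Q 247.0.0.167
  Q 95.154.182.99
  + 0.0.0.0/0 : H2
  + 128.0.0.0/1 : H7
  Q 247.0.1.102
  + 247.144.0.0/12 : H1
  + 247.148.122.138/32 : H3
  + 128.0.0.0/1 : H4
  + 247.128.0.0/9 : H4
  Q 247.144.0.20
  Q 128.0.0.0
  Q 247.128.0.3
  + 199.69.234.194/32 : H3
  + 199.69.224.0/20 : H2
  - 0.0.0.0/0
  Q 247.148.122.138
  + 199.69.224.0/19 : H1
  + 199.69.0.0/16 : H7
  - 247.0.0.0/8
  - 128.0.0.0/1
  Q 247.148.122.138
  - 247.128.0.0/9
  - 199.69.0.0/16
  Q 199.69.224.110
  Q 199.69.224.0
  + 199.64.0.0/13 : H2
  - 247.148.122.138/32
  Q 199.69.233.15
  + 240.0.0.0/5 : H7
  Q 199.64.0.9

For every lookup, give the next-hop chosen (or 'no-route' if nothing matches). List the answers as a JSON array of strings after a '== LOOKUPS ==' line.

Apply in order:
  add 199.69.0.0/16 -> H5 at depth 16
  add 247.0.0.0/8 -> H1 at depth 8
  Q 208.234.229.239: descend 110 ; hops seen [∅] ; pick no-route
  Q 247.0.0.167: descend 11110111 ; hops seen [H1] ; pick H1
  Q 95.154.182.99: descend ε ; hops seen [∅] ; pick no-route
  add 0.0.0.0/0 -> H2 at depth 0
  add 128.0.0.0/1 -> H7 at depth 1
  Q 247.0.1.102: descend 11110111 ; hops seen [H2,H7,H1] ; pick H1
  add 247.144.0.0/12 -> H1 at depth 12
  add 247.148.122.138/32 -> H3 at depth 32
  add 128.0.0.0/1 -> H4 at depth 1
  add 247.128.0.0/9 -> H4 at depth 9
  Q 247.144.0.20: descend 1111011110010 ; hops seen [H2,H4,H1,H4,H1] ; pick H1
  Q 128.0.0.0: descend 1 ; hops seen [H2,H4] ; pick H4
  Q 247.128.0.3: descend 11110111100 ; hops seen [H2,H4,H1,H4] ; pick H4
  add 199.69.234.194/32 -> H3 at depth 32
  add 199.69.224.0/20 -> H2 at depth 20
  del 0.0.0.0/0 (clear depth 0)
  Q 247.148.122.138: descend 11110111100101000111101010001010 ; hops seen [H4,H1,H4,H1,H3] ; pick H3
  add 199.69.224.0/19 -> H1 at depth 19
  add 199.69.0.0/16 -> H7 at depth 16
  del 247.0.0.0/8 (clear depth 8)
  del 128.0.0.0/1 (clear depth 1)
  Q 247.148.122.138: descend 11110111100101000111101010001010 ; hops seen [H4,H1,H3] ; pick H3
  del 247.128.0.0/9 (clear depth 9)
  del 199.69.0.0/16 (clear depth 16)
  Q 199.69.224.110: descend 11000111010001011110 ; hops seen [H1,H2] ; pick H2
  Q 199.69.224.0: descend 11000111010001011110 ; hops seen [H1,H2] ; pick H2
  add 199.64.0.0/13 -> H2 at depth 13
  del 247.148.122.138/32 (clear depth 32)
  Q 199.69.233.15: descend 1100011101000101111010 ; hops seen [H2,H1,H2] ; pick H2
  add 240.0.0.0/5 -> H7 at depth 5
  Q 199.64.0.9: descend 1100011101000 ; hops seen [H2] ; pick H2

== LOOKUPS ==
["no-route","H1","no-route","H1","H1","H4","H4","H3","H3","H2","H2","H2","H2"]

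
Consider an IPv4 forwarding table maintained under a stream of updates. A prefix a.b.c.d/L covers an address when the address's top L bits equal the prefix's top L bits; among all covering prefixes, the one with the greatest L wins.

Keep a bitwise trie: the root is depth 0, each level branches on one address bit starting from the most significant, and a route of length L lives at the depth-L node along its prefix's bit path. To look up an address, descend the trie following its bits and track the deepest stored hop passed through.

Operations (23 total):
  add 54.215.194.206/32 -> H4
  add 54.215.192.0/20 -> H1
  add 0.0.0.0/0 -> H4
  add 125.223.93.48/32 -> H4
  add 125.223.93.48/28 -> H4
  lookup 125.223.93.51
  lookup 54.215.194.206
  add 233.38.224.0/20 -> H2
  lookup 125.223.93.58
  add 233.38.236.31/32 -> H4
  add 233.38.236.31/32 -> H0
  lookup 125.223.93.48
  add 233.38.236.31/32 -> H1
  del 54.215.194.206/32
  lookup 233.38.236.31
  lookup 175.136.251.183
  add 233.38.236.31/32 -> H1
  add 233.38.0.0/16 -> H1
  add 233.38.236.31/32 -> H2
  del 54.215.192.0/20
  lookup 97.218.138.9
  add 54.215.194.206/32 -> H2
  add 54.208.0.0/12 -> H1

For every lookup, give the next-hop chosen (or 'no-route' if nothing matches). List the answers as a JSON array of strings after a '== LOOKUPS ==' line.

Process each operation:
  + 54.215.194.206/32 (H4) depth=32
  + 54.215.192.0/20 (H1) depth=20
  + 0.0.0.0/0 (H4) depth=0
  + 125.223.93.48/32 (H4) depth=32
  + 125.223.93.48/28 (H4) depth=28
  ? 125.223.93.51  path d0:H4→d1:-→d2:-→d3:-→d4:-→d5:-→d6:-→d7:-→d8:-→d9:-→d10:-→d11:-→d12:-→d13:-→d14:-→d15:-→d16:-→d17:-→d18:-→d19:-→d20:-→d21:-→d22:-→d23:-→d24:-→d25:-→d26:-→d27:-→d28:H4→d29:-→d30:-  best=H4
  ? 54.215.194.206  path d0:H4→d1:-→d2:-→d3:-→d4:-→d5:-→d6:-→d7:-→d8:-→d9:-→d10:-→d11:-→d12:-→d13:-→d14:-→d15:-→d16:-→d17:-→d18:-→d19:-→d20:H1→d21:-→d22:-→d23:-→d24:-→d25:-→d26:-→d27:-→d28:-→d29:-→d30:-→d31:-→d32:H4  best=H4
  + 233.38.224.0/20 (H2) depth=20
  ? 125.223.93.58  path d0:H4→d1:-→d2:-→d3:-→d4:-→d5:-→d6:-→d7:-→d8:-→d9:-→d10:-→d11:-→d12:-→d13:-→d14:-→d15:-→d16:-→d17:-→d18:-→d19:-→d20:-→d21:-→d22:-→d23:-→d24:-→d25:-→d26:-→d27:-→d28:H4  best=H4
  + 233.38.236.31/32 (H4) depth=32
  + 233.38.236.31/32 (H0) depth=32
  ? 125.223.93.48  path d0:H4→d1:-→d2:-→d3:-→d4:-→d5:-→d6:-→d7:-→d8:-→d9:-→d10:-→d11:-→d12:-→d13:-→d14:-→d15:-→d16:-→d17:-→d18:-→d19:-→d20:-→d21:-→d22:-→d23:-→d24:-→d25:-→d26:-→d27:-→d28:H4→d29:-→d30:-→d31:-→d32:H4  best=H4
  + 233.38.236.31/32 (H1) depth=32
  - 54.215.194.206/32 clear@32
  ? 233.38.236.31  path d0:H4→d1:-→d2:-→d3:-→d4:-→d5:-→d6:-→d7:-→d8:-→d9:-→d10:-→d11:-→d12:-→d13:-→d14:-→d15:-→d16:-→d17:-→d18:-→d19:-→d20:H2→d21:-→d22:-→d23:-→d24:-→d25:-→d26:-→d27:-→d28:-→d29:-→d30:-→d31:-→d32:H1  best=H1
  ? 175.136.251.183  path d0:H4→d1:-  best=H4
  + 233.38.236.31/32 (H1) depth=32
  + 233.38.0.0/16 (H1) depth=16
  + 233.38.236.31/32 (H2) depth=32
  - 54.215.192.0/20 clear@20
  ? 97.218.138.9  path d0:H4→d1:-→d2:-→d3:-  best=H4
  + 54.215.194.206/32 (H2) depth=32
  + 54.208.0.0/12 (H1) depth=12

== LOOKUPS ==
["H4","H4","H4","H4","H1","H4","H4"]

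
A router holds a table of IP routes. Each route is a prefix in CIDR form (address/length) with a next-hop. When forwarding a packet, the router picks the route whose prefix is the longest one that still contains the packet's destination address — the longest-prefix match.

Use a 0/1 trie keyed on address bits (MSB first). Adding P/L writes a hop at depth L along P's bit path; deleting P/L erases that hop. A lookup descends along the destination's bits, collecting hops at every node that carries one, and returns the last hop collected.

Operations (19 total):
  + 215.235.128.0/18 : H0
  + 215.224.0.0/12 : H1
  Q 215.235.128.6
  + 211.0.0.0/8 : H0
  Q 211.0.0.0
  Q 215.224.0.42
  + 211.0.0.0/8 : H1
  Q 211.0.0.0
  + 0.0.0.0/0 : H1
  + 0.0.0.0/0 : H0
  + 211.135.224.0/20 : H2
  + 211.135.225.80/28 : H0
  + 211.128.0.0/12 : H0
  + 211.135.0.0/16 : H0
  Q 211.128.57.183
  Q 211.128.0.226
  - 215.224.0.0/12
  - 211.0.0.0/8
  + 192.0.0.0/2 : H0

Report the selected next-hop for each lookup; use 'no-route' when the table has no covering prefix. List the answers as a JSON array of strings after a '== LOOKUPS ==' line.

Apply in order:
  add 215.235.128.0/18 -> H0 at depth 18
  add 215.224.0.0/12 -> H1 at depth 12
  lookup 215.235.128.6: bits 110101111110101110 walk d0:-→d1:-→d2:-→d3:-→d4:-→d5:-→d6:-→d7:-→d8:-→d9:-→d10:-→d11:-→d12:H1→d13:-→d14:-→d15:-→d16:-→d17:-→d18:H0 -> H0
  add 211.0.0.0/8 -> H0 at depth 8
  lookup 211.0.0.0: bits 11010011 walk d0:-→d1:-→d2:-→d3:-→d4:-→d5:-→d6:-→d7:-→d8:H0 -> H0
  lookup 215.224.0.42: bits 110101111110 walk d0:-→d1:-→d2:-→d3:-→d4:-→d5:-→d6:-→d7:-→d8:-→d9:-→d10:-→d11:-→d12:H1 -> H1
  add 211.0.0.0/8 -> H1 at depth 8
  lookup 211.0.0.0: bits 11010011 walk d0:-→d1:-→d2:-→d3:-→d4:-→d5:-→d6:-→d7:-→d8:H1 -> H1
  add 0.0.0.0/0 -> H1 at depth 0
  add 0.0.0.0/0 -> H0 at depth 0
  add 211.135.224.0/20 -> H2 at depth 20
  add 211.135.225.80/28 -> H0 at depth 28
  add 211.128.0.0/12 -> H0 at depth 12
  add 211.135.0.0/16 -> H0 at depth 16
  lookup 211.128.57.183: bits 1101001110000 walk d0:H0→d1:-→d2:-→d3:-→d4:-→d5:-→d6:-→d7:-→d8:H1→d9:-→d10:-→d11:-→d12:H0→d13:- -> H0
  lookup 211.128.0.226: bits 1101001110000 walk d0:H0→d1:-→d2:-→d3:-→d4:-→d5:-→d6:-→d7:-→d8:H1→d9:-→d10:-→d11:-→d12:H0→d13:- -> H0
  - 215.224.0.0/12 clear@12
  - 211.0.0.0/8 clear@8
  add 192.0.0.0/2 -> H0 at depth 2

== LOOKUPS ==
["H0","H0","H1","H1","H0","H0"]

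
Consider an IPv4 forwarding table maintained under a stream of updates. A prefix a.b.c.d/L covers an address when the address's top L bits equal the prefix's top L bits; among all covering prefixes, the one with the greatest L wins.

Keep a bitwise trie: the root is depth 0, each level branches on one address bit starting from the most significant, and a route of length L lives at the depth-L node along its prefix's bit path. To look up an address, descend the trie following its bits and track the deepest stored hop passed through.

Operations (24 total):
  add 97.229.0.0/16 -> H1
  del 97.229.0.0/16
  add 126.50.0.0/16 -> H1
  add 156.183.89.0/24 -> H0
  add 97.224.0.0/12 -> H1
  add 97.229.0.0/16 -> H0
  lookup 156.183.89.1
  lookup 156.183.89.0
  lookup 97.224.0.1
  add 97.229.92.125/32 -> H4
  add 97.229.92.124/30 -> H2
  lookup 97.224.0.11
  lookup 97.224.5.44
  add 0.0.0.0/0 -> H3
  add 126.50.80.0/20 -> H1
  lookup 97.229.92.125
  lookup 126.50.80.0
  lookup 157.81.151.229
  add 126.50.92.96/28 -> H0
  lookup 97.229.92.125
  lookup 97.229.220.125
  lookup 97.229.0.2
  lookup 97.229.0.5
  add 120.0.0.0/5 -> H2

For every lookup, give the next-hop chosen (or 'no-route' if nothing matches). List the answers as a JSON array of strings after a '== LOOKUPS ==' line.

Trace:
  add 97.229.0.0/16 -> H1 at depth 16
  - 97.229.0.0/16 clear@16
  add 126.50.0.0/16 -> H1 at depth 16
  add 156.183.89.0/24 -> H0 at depth 24
  add 97.224.0.0/12 -> H1 at depth 12
  add 97.229.0.0/16 -> H0 at depth 16
  ? 156.183.89.1  path d0:-→d1:-→d2:-→d3:-→d4:-→d5:-→d6:-→d7:-→d8:-→d9:-→d10:-→d11:-→d12:-→d13:-→d14:-→d15:-→d16:-→d17:-→d18:-→d19:-→d20:-→d21:-→d22:-→d23:-→d24:H0  best=H0
  ? 156.183.89.0  path d0:-→d1:-→d2:-→d3:-→d4:-→d5:-→d6:-→d7:-→d8:-→d9:-→d10:-→d11:-→d12:-→d13:-→d14:-→d15:-→d16:-→d17:-→d18:-→d19:-→d20:-→d21:-→d22:-→d23:-→d24:H0  best=H0
  ? 97.224.0.1  path d0:-→d1:-→d2:-→d3:-→d4:-→d5:-→d6:-→d7:-→d8:-→d9:-→d10:-→d11:-→d12:H1→d13:-  best=H1
  add 97.229.92.125/32 -> H4 at depth 32
  add 97.229.92.124/30 -> H2 at depth 30
  ? 97.224.0.11  path d0:-→d1:-→d2:-→d3:-→d4:-→d5:-→d6:-→d7:-→d8:-→d9:-→d10:-→d11:-→d12:H1→d13:-  best=H1
  ? 97.224.5.44  path d0:-→d1:-→d2:-→d3:-→d4:-→d5:-→d6:-→d7:-→d8:-→d9:-→d10:-→d11:-→d12:H1→d13:-  best=H1
  add 0.0.0.0/0 -> H3 at depth 0
  add 126.50.80.0/20 -> H1 at depth 20
  ? 97.229.92.125  path d0:H3→d1:-→d2:-→d3:-→d4:-→d5:-→d6:-→d7:-→d8:-→d9:-→d10:-→d11:-→d12:H1→d13:-→d14:-→d15:-→d16:H0→d17:-→d18:-→d19:-→d20:-→d21:-→d22:-→d23:-→d24:-→d25:-→d26:-→d27:-→d28:-→d29:-→d30:H2→d31:-→d32:H4  best=H4
  ? 126.50.80.0  path d0:H3→d1:-→d2:-→d3:-→d4:-→d5:-→d6:-→d7:-→d8:-→d9:-→d10:-→d11:-→d12:-→d13:-→d14:-→d15:-→d16:H1→d17:-→d18:-→d19:-→d20:H1  best=H1
  ? 157.81.151.229  path d0:H3→d1:-→d2:-→d3:-→d4:-→d5:-→d6:-→d7:-  best=H3
  add 126.50.92.96/28 -> H0 at depth 28
  ? 97.229.92.125  path d0:H3→d1:-→d2:-→d3:-→d4:-→d5:-→d6:-→d7:-→d8:-→d9:-→d10:-→d11:-→d12:H1→d13:-→d14:-→d15:-→d16:H0→d17:-→d18:-→d19:-→d20:-→d21:-→d22:-→d23:-→d24:-→d25:-→d26:-→d27:-→d28:-→d29:-→d30:H2→d31:-→d32:H4  best=H4
  ? 97.229.220.125  path d0:H3→d1:-→d2:-→d3:-→d4:-→d5:-→d6:-→d7:-→d8:-→d9:-→d10:-→d11:-→d12:H1→d13:-→d14:-→d15:-→d16:H0  best=H0
  ? 97.229.0.2  path d0:H3→d1:-→d2:-→d3:-→d4:-→d5:-→d6:-→d7:-→d8:-→d9:-→d10:-→d11:-→d12:H1→d13:-→d14:-→d15:-→d16:H0→d17:-  best=H0
  ? 97.229.0.5  path d0:H3→d1:-→d2:-→d3:-→d4:-→d5:-→d6:-→d7:-→d8:-→d9:-→d10:-→d11:-→d12:H1→d13:-→d14:-→d15:-→d16:H0→d17:-  best=H0
  add 120.0.0.0/5 -> H2 at depth 5

== LOOKUPS ==
["H0","H0","H1","H1","H1","H4","H1","H3","H4","H0","H0","H0"]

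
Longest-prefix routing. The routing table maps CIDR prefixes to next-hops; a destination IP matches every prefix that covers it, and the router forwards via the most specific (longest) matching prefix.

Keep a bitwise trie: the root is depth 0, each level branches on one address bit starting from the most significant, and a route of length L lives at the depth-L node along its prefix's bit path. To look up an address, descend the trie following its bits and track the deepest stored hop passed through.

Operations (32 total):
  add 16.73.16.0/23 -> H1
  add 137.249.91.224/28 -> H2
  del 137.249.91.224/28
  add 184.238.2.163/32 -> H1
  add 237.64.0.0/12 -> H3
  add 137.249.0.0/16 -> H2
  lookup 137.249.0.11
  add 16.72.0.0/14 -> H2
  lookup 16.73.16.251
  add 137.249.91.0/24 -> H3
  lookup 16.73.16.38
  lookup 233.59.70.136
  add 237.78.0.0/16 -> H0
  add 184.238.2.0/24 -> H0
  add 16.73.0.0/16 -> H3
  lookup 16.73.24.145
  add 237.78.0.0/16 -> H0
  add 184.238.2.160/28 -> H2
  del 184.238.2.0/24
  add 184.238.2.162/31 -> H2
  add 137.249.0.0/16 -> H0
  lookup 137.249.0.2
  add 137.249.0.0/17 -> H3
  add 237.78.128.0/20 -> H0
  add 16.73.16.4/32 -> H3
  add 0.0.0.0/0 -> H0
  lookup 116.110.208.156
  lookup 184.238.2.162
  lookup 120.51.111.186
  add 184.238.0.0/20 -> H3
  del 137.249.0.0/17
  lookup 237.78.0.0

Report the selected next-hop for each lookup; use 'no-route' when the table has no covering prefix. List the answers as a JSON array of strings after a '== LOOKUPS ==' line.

Process each operation:
  add 16.73.16.0/23 -> H1 at depth 23
  add 137.249.91.224/28 -> H2 at depth 28
  - 137.249.91.224/28 clear@28
  add 184.238.2.163/32 -> H1 at depth 32
  add 237.64.0.0/12 -> H3 at depth 12
  add 137.249.0.0/16 -> H2 at depth 16
  ? 137.249.0.11  path d0:-→d1:-→d2:-→d3:-→d4:-→d5:-→d6:-→d7:-→d8:-→d9:-→d10:-→d11:-→d12:-→d13:-→d14:-→d15:-→d16:H2→d17:-  best=H2
  add 16.72.0.0/14 -> H2 at depth 14
  ? 16.73.16.251  path d0:-→d1:-→d2:-→d3:-→d4:-→d5:-→d6:-→d7:-→d8:-→d9:-→d10:-→d11:-→d12:-→d13:-→d14:H2→d15:-→d16:-→d17:-→d18:-→d19:-→d20:-→d21:-→d22:-→d23:H1  best=H1
  add 137.249.91.0/24 -> H3 at depth 24
  ? 16.73.16.38  path d0:-→d1:-→d2:-→d3:-→d4:-→d5:-→d6:-→d7:-→d8:-→d9:-→d10:-→d11:-→d12:-→d13:-→d14:H2→d15:-→d16:-→d17:-→d18:-→d19:-→d20:-→d21:-→d22:-→d23:H1  best=H1
  ? 233.59.70.136  path d0:-→d1:-→d2:-→d3:-→d4:-→d5:-  best=no-route
  add 237.78.0.0/16 -> H0 at depth 16
  add 184.238.2.0/24 -> H0 at depth 24
  add 16.73.0.0/16 -> H3 at depth 16
  ? 16.73.24.145  path d0:-→d1:-→d2:-→d3:-→d4:-→d5:-→d6:-→d7:-→d8:-→d9:-→d10:-→d11:-→d12:-→d13:-→d14:H2→d15:-→d16:H3→d17:-→d18:-→d19:-→d20:-  best=H3
  add 237.78.0.0/16 -> H0 at depth 16
  add 184.238.2.160/28 -> H2 at depth 28
  - 184.238.2.0/24 clear@24
  add 184.238.2.162/31 -> H2 at depth 31
  add 137.249.0.0/16 -> H0 at depth 16
  ? 137.249.0.2  path d0:-→d1:-→d2:-→d3:-→d4:-→d5:-→d6:-→d7:-→d8:-→d9:-→d10:-→d11:-→d12:-→d13:-→d14:-→d15:-→d16:H0→d17:-  best=H0
  add 137.249.0.0/17 -> H3 at depth 17
  add 237.78.128.0/20 -> H0 at depth 20
  add 16.73.16.4/32 -> H3 at depth 32
  add 0.0.0.0/0 -> H0 at depth 0
  ? 116.110.208.156  path d0:H0→d1:-  best=H0
  ? 184.238.2.162  path d0:H0→d1:-→d2:-→d3:-→d4:-→d5:-→d6:-→d7:-→d8:-→d9:-→d10:-→d11:-→d12:-→d13:-→d14:-→d15:-→d16:-→d17:-→d18:-→d19:-→d20:-→d21:-→d22:-→d23:-→d24:-→d25:-→d26:-→d27:-→d28:H2→d29:-→d30:-→d31:H2  best=H2
  ? 120.51.111.186  path d0:H0→d1:-  best=H0
  add 184.238.0.0/20 -> H3 at depth 20
  - 137.249.0.0/17 clear@17
  ? 237.78.0.0  path d0:H0→d1:-→d2:-→d3:-→d4:-→d5:-→d6:-→d7:-→d8:-→d9:-→d10:-→d11:-→d12:H3→d13:-→d14:-→d15:-→d16:H0  best=H0

== LOOKUPS ==
["H2","H1","H1","no-route","H3","H0","H0","H2","H0","H0"]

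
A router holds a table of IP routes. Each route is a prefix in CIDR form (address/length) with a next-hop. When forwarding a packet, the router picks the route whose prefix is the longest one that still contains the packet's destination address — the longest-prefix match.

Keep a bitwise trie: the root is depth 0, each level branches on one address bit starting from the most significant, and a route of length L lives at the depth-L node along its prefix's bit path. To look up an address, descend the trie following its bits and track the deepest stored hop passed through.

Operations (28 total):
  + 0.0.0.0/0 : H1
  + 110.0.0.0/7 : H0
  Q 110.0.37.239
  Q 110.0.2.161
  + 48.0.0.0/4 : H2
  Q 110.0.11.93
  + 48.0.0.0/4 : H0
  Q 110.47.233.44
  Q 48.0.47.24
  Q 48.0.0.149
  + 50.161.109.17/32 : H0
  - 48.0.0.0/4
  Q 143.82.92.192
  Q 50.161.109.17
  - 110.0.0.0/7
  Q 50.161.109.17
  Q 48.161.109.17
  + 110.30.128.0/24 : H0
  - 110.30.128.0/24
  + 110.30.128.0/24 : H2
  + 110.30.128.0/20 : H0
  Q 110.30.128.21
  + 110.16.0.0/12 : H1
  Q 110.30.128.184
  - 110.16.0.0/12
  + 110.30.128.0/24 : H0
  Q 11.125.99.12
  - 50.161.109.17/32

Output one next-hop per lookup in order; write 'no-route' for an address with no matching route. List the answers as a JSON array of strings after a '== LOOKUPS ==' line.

Trace:
  add 0.0.0.0/0 -> H1 at depth 0
  add 110.0.0.0/7 -> H0 at depth 7
  ? 110.0.37.239  path d0:H1→d1:-→d2:-→d3:-→d4:-→d5:-→d6:-→d7:H0  best=H0
  ? 110.0.2.161  path d0:H1→d1:-→d2:-→d3:-→d4:-→d5:-→d6:-→d7:H0  best=H0
  add 48.0.0.0/4 -> H2 at depth 4
  ? 110.0.11.93  path d0:H1→d1:-→d2:-→d3:-→d4:-→d5:-→d6:-→d7:H0  best=H0
  add 48.0.0.0/4 -> H0 at depth 4
  ? 110.47.233.44  path d0:H1→d1:-→d2:-→d3:-→d4:-→d5:-→d6:-→d7:H0  best=H0
  ? 48.0.47.24  path d0:H1→d1:-→d2:-→d3:-→d4:H0  best=H0
  ? 48.0.0.149  path d0:H1→d1:-→d2:-→d3:-→d4:H0  best=H0
  add 50.161.109.17/32 -> H0 at depth 32
  del 48.0.0.0/4 (clear depth 4)
  ? 143.82.92.192  path d0:H1  best=H1
  ? 50.161.109.17  path d0:H1→d1:-→d2:-→d3:-→d4:-→d5:-→d6:-→d7:-→d8:-→d9:-→d10:-→d11:-→d12:-→d13:-→d14:-→d15:-→d16:-→d17:-→d18:-→d19:-→d20:-→d21:-→d22:-→d23:-→d24:-→d25:-→d26:-→d27:-→d28:-→d29:-→d30:-→d31:-→d32:H0  best=H0
  del 110.0.0.0/7 (clear depth 7)
  ? 50.161.109.17  path d0:H1→d1:-→d2:-→d3:-→d4:-→d5:-→d6:-→d7:-→d8:-→d9:-→d10:-→d11:-→d12:-→d13:-→d14:-→d15:-→d16:-→d17:-→d18:-→d19:-→d20:-→d21:-→d22:-→d23:-→d24:-→d25:-→d26:-→d27:-→d28:-→d29:-→d30:-→d31:-→d32:H0  best=H0
  ? 48.161.109.17  path d0:H1→d1:-→d2:-→d3:-→d4:-→d5:-→d6:-  best=H1
  add 110.30.128.0/24 -> H0 at depth 24
  del 110.30.128.0/24 (clear depth 24)
  add 110.30.128.0/24 -> H2 at depth 24
  add 110.30.128.0/20 -> H0 at depth 20
  ? 110.30.128.21  path d0:H1→d1:-→d2:-→d3:-→d4:-→d5:-→d6:-→d7:-→d8:-→d9:-→d10:-→d11:-→d12:-→d13:-→d14:-→d15:-→d16:-→d17:-→d18:-→d19:-→d20:H0→d21:-→d22:-→d23:-→d24:H2  best=H2
  add 110.16.0.0/12 -> H1 at depth 12
  ? 110.30.128.184  path d0:H1→d1:-→d2:-→d3:-→d4:-→d5:-→d6:-→d7:-→d8:-→d9:-→d10:-→d11:-→d12:H1→d13:-→d14:-→d15:-→d16:-→d17:-→d18:-→d19:-→d20:H0→d21:-→d22:-→d23:-→d24:H2  best=H2
  del 110.16.0.0/12 (clear depth 12)
  add 110.30.128.0/24 -> H0 at depth 24
  ? 11.125.99.12  path d0:H1→d1:-→d2:-  best=H1
  del 50.161.109.17/32 (clear depth 32)

== LOOKUPS ==
["H0","H0","H0","H0","H0","H0","H1","H0","H0","H1","H2","H2","H1"]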